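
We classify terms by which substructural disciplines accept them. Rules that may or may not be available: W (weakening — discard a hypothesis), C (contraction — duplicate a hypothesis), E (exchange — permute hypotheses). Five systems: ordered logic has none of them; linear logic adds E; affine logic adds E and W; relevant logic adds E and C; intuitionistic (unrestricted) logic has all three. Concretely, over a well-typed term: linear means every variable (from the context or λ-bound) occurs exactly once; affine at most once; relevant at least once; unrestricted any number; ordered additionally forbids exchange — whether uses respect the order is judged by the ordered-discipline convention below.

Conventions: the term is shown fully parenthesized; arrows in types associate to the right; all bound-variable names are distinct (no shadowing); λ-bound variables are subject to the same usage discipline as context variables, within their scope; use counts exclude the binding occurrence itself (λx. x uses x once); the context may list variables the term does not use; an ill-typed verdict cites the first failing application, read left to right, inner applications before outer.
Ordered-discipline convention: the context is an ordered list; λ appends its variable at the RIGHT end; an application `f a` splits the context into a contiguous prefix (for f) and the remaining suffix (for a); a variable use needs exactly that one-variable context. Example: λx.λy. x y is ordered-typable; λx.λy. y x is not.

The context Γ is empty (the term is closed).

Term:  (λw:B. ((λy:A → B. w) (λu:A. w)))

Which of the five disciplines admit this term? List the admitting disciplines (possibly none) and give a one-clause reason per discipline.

admitted in: unrestricted
counts: w [bound]: 2×; y [bound]: 0×; u [bound]: 0×
use order (left to right): w, w
typing: ✓ — B → B
ordered: ✗, w ×2 used more than once (contraction); y, u never used (weakening)
linear: ✗, w ×2 used more than once (contraction); y, u never used (weakening)
affine: ✗, w ×2 used more than once (contraction)
relevant: ✗, y, u never used (weakening)
unrestricted: ✓, simply typable at B → B; W, C, E all held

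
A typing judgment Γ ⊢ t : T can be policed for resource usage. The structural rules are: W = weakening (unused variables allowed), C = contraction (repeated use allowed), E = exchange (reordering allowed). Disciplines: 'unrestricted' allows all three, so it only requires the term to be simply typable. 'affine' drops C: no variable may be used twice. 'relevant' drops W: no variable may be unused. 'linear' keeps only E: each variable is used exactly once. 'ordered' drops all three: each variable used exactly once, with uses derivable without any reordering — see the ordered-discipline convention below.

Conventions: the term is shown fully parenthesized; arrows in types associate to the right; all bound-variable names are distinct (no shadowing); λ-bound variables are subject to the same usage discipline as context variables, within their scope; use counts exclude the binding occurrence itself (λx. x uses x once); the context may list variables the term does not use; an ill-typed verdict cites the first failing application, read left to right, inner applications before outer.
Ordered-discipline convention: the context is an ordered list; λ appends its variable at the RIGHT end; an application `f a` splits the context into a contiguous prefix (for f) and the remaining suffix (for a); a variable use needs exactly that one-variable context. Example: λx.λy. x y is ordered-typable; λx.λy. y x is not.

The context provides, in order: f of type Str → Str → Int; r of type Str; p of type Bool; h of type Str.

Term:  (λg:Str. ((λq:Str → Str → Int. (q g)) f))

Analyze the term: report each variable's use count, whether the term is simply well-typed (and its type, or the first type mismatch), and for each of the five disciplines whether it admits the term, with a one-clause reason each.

usage: f: 1; r: 0; p: 0; h: 0; g (bound): 1; q (bound): 1
order of uses: q, g, f
typing: ✓ — Str → Str → Int
ordered ✗ (r, p, h left unused)
linear ✗ (r, p, h left unused)
affine ✓ (f, r, p, h, g, q: no repeats, contraction unneeded)
relevant ✗ (r, p, h left unused)
unrestricted ✓ (type-checks (Str → Str → Int) and nothing is barred)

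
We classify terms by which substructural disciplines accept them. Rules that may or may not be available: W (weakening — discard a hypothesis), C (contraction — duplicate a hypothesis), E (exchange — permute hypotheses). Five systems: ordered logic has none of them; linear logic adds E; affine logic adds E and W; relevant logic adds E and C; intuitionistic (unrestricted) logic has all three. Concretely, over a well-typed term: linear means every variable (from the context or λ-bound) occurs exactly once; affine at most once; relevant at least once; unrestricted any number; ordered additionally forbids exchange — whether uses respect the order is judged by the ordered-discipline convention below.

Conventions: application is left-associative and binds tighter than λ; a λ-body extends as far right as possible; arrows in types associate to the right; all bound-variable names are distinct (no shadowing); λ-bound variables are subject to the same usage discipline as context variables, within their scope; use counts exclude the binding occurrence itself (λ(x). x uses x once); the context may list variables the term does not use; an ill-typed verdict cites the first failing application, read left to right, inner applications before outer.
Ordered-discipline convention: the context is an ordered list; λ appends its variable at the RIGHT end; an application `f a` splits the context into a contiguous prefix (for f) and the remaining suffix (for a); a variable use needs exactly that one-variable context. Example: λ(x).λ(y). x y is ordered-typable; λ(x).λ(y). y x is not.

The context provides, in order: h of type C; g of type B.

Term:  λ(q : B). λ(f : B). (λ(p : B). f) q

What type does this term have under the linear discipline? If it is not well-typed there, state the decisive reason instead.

not well-typed under linear — unused: h, g, p — weakening required
counts: h: 0×; g: 0×; q [bound]: 1×; f [bound]: 1×; p [bound]: 0×
uses in reading order: f, q
typing: well-typed at B → B → B
per-discipline verdicts: ordered ✗ · linear ✗ · affine ✓ · relevant ✗ · unrestricted ✓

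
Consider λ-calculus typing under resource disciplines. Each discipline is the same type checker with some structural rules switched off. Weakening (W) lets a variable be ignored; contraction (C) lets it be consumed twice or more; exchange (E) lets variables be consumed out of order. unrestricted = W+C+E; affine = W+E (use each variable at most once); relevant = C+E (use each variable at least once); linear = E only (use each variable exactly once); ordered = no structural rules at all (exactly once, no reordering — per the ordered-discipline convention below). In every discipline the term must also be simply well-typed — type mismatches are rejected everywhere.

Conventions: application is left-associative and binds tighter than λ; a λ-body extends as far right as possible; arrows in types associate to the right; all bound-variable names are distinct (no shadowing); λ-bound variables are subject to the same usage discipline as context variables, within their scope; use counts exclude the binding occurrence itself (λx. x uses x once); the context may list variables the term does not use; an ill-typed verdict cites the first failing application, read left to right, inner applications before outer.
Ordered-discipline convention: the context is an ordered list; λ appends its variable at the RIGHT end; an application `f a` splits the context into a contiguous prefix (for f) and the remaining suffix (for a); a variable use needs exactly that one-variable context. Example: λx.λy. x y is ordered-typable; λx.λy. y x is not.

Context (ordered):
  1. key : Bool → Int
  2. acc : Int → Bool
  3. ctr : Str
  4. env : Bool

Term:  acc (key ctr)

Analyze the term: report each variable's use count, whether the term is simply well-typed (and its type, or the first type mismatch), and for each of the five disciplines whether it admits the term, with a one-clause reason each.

usage: key: 1, acc: 1, ctr: 1, env: 0
use order (left to right): acc, key, ctr
typing: ill-typed: an application expects Bool but receives Str
ordered: ✗ — not simply typable
linear: ✗ — fails simple typing
affine: ✗ — a type mismatch blocks all five
relevant: ✗ — the type mismatch rejects it
unrestricted: ✗ — not simply typable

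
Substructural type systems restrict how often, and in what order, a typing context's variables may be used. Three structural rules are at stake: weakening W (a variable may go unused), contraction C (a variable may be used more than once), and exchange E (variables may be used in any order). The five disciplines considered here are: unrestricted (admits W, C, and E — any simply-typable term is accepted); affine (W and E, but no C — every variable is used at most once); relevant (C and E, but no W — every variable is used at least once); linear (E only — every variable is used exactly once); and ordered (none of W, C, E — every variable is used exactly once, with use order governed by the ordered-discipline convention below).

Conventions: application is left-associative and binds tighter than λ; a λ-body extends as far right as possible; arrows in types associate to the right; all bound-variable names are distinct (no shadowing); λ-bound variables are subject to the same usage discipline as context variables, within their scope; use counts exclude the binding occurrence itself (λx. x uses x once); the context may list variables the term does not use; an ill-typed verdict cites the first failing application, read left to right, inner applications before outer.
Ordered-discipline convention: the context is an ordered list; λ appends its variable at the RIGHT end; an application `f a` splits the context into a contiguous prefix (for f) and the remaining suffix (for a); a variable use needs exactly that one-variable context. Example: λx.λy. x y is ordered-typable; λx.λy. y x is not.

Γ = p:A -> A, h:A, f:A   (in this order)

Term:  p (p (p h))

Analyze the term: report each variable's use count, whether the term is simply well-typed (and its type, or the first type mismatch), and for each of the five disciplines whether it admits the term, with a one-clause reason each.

use counts: p=3, h=1, f=0
order of uses: p, p, p, h
typing: ✓ — A
ordered: ✗ — needs contraction — p ×3; needs weakening: f unused
linear: ✗ — needs contraction — p ×3; needs weakening: f unused
affine: ✗ — needs contraction — p ×3
relevant: ✗ — needs weakening: f unused
unrestricted: ✓ — type-checks (A) and nothing is barred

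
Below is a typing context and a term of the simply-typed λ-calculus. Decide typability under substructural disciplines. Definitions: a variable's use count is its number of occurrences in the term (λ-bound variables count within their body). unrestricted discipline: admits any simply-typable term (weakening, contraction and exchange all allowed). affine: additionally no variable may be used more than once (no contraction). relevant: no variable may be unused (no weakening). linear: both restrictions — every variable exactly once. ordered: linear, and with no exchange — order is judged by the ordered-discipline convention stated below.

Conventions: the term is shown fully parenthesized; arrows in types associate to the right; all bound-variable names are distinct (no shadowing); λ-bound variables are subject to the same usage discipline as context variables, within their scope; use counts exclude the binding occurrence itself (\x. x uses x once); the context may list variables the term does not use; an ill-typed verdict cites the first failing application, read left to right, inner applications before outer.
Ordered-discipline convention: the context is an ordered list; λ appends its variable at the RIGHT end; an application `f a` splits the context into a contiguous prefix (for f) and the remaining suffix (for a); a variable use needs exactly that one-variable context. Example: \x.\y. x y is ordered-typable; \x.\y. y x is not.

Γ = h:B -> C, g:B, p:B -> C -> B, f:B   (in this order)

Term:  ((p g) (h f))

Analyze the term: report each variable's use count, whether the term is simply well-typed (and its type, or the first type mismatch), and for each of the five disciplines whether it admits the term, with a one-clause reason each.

counts: h: 1×; g: 1×; p: 1×; f: 1×
order of uses: p, g, h, f
typing: ✓ — B
ordered: ✗ — needs exchange: uses follow p, g, h, f
linear: ✓ — h, g, p, f: one use apiece
affine: ✓ — h, g, p, f: no repeats, contraction unneeded
relevant: ✓ — every one of h, g, p, f appears
unrestricted: ✓ — typability at B is all that's needed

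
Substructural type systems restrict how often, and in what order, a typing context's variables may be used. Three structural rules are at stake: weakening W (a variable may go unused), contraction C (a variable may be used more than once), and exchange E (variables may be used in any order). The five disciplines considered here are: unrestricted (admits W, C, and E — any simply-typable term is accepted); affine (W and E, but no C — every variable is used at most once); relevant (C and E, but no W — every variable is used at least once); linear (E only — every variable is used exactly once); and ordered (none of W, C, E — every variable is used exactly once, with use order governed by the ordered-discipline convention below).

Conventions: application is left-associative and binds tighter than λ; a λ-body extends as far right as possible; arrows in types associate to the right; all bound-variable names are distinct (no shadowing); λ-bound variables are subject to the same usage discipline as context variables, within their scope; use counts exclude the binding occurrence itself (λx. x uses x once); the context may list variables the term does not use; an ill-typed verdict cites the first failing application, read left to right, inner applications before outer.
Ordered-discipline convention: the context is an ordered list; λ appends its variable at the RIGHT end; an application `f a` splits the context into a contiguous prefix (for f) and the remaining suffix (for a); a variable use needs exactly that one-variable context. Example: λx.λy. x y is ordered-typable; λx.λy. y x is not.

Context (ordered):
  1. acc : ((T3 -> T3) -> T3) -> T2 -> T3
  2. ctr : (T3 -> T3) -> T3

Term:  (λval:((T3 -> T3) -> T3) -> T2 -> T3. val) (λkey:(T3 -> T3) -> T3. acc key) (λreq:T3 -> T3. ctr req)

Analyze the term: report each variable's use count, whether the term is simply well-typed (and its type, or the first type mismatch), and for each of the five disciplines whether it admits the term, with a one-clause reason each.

use counts: acc=1, ctr=1, val [bound]=1, key [bound]=1, req [bound]=1
use order (left to right): val, acc, key, ctr, req
typing: ✓ — T2 -> T3
ordered: ✓ — acc, ctr, val, key, req: once each, no exchange needed
linear: ✓ — single use per variable (acc, ctr, val, key, req)
affine: ✓ — at most one use each (acc, ctr, val, key, req)
relevant: ✓ — every one of acc, ctr, val, key, req appears
unrestricted: ✓ — type-checks (T2 -> T3) and nothing is barred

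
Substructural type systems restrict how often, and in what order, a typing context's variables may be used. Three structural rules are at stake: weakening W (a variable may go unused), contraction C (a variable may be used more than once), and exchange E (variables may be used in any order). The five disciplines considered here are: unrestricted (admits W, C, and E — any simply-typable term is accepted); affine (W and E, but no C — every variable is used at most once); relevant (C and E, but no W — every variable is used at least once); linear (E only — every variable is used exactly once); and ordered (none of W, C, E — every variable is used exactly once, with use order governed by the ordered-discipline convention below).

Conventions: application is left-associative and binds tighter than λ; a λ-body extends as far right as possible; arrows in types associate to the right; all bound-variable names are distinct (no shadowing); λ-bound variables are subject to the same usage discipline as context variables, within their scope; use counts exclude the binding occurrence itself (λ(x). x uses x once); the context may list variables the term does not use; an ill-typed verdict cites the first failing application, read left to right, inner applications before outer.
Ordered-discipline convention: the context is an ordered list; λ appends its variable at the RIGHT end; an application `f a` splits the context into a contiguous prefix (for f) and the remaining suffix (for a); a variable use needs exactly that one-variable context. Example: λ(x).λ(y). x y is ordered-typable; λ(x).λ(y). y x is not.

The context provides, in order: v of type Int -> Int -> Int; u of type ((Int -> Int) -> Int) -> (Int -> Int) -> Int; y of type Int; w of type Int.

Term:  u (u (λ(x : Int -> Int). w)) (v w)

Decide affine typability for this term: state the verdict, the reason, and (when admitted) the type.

no — u ×2, w ×2 used more than once (contraction)
variable uses: v: 1×, u: 2×, y: 0×, w: 2×, x [bound]: 0×
use order (left to right): u, u, w, v, w
typing: ✓ — Int
all disciplines: ordered ✗ · linear ✗ · affine ✗ · relevant ✗ · unrestricted ✓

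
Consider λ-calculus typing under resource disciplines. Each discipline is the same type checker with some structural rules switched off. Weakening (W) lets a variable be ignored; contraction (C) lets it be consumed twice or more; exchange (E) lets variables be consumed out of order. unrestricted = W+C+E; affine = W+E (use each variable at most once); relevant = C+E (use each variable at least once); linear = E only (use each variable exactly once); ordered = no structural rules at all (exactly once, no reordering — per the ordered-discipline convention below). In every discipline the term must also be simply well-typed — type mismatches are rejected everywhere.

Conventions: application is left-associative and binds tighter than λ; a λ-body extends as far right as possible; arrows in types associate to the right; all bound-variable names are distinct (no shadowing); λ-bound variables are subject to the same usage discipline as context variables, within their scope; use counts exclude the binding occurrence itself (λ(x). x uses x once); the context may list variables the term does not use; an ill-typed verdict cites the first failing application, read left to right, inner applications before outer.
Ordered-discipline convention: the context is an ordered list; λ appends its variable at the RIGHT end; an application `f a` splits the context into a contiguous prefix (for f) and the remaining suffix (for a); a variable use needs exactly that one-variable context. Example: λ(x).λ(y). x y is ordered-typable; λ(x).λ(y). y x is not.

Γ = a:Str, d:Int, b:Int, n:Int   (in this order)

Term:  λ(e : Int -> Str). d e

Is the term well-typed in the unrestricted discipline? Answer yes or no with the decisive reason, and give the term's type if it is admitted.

no — fails simple typing
usage: a=0, d=1, b=0, n=0, e (λ-bound)=1
left-to-right use order: d, e
typing: ill-typed: applying a non-function (Int)
across the five disciplines: ordered ✗; linear ✗; affine ✗; relevant ✗; unrestricted ✗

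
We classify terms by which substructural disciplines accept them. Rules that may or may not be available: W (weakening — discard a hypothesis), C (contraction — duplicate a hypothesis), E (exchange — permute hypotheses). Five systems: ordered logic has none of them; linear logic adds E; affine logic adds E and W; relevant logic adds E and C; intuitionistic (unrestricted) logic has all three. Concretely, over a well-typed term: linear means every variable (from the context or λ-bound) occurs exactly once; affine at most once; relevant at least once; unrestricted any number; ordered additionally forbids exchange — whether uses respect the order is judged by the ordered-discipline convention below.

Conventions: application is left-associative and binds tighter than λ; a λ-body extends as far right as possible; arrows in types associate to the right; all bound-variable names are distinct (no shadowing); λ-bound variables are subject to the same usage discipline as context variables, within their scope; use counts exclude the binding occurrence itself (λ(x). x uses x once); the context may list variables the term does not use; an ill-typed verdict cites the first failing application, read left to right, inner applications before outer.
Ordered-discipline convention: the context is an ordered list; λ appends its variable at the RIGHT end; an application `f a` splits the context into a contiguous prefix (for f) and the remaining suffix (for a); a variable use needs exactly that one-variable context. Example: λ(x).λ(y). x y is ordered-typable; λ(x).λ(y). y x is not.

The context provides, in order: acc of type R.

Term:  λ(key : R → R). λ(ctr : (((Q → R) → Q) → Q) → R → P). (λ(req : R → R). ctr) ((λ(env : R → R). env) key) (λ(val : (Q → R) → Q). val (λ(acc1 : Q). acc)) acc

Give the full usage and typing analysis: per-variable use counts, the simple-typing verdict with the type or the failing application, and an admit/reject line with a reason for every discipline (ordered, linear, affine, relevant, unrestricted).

use counts: acc: 2×, key (λ-bound): 1×, ctr (λ-bound): 1×, req (λ-bound): 0×, env (λ-bound): 1×, val (λ-bound): 1×, acc1 (λ-bound): 0×
order of uses: ctr, env, key, val, acc, acc
typing: the term checks, with type (R → R) → ((((Q → R) → Q) → Q) → R → P) → P
ordered ✗ (uses contraction: acc ×2; req, acc1 left unused)
linear ✗ (uses contraction: acc ×2; req, acc1 left unused)
affine ✗ (uses contraction: acc ×2)
relevant ✗ (req, acc1 left unused)
unrestricted ✓ (simply typable at (R → R) → ((((Q → R) → Q) → Q) → R → P) → P; W, C, E all held)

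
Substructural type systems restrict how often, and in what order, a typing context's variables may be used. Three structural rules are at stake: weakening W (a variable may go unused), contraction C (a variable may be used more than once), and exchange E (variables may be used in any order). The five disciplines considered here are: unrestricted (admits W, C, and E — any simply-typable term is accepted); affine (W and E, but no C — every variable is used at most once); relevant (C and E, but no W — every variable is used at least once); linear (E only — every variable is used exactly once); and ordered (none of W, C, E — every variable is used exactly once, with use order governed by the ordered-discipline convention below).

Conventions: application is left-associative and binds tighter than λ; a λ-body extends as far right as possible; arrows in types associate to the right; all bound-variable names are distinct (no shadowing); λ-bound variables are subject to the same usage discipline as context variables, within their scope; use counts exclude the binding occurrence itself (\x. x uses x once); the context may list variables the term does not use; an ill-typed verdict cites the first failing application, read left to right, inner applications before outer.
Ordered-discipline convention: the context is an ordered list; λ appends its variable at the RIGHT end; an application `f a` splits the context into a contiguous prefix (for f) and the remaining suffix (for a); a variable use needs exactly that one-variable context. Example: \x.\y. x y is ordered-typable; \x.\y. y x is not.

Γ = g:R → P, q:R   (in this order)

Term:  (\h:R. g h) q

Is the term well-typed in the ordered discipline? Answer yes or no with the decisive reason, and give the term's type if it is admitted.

yes — g, q, h: once each, no exchange needed; term : P
use counts: g: 1×, q: 1×, h [bound]: 1×
left-to-right use order: g, h, q
typing: the term checks, with type P
summary: ordered ✓; linear ✓; affine ✓; relevant ✓; unrestricted ✓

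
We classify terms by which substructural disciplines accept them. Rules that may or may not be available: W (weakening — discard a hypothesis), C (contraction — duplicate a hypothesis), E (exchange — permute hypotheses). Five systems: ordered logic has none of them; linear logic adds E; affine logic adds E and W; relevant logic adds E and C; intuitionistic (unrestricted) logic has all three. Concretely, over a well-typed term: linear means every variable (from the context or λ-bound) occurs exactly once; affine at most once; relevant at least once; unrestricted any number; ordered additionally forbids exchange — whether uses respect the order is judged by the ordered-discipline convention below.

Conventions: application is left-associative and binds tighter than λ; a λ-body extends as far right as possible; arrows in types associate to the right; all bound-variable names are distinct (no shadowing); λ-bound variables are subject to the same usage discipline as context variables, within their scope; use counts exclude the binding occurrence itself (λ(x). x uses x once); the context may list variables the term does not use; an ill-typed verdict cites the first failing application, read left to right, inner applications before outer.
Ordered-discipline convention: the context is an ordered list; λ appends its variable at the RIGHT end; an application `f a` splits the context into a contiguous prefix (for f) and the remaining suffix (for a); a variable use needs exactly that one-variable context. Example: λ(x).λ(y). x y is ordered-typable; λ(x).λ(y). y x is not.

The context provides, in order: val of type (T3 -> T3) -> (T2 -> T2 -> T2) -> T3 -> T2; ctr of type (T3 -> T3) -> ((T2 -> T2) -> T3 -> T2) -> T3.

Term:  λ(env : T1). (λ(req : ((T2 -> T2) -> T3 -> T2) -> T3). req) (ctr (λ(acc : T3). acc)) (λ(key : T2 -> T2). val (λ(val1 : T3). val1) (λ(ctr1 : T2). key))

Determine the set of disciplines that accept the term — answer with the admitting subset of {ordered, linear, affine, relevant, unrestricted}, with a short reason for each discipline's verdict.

admitted by: affine, unrestricted
variable uses: val ×1, ctr ×1, env (λ-bound) ×0, req (λ-bound) ×1, acc (λ-bound) ×1, key (λ-bound) ×1, val1 (λ-bound) ×1, ctr1 (λ-bound) ×0
uses in reading order: req, ctr, acc, val, val1, key
typing: well-typed — term : T1 -> T3
ordered: ✗, env, ctr1 never used (weakening)
linear: ✗, env, ctr1 never used (weakening)
affine: ✓, none of val, ctr, env, req, acc, key, val1, ctr1 used more than once
relevant: ✗, env, ctr1 never used (weakening)
unrestricted: ✓, simply typable at T1 -> T3; W, C, E all held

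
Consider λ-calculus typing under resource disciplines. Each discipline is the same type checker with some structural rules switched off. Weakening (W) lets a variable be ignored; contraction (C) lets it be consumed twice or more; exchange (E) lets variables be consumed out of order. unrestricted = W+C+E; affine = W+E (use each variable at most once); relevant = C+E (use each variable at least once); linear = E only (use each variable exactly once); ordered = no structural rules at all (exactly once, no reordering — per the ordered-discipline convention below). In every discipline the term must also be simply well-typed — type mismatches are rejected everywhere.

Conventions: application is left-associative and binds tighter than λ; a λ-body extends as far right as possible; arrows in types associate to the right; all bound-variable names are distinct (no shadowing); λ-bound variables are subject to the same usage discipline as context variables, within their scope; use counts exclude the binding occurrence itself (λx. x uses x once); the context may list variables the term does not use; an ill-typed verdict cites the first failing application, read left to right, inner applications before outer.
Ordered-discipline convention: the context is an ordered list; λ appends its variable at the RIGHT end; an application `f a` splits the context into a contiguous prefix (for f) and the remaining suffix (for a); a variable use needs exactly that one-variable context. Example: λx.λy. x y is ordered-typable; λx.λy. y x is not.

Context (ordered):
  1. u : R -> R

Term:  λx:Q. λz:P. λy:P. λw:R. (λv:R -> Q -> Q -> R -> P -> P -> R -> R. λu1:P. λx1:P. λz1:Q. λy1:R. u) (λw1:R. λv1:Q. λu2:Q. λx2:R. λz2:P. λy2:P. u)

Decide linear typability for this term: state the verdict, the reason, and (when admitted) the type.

no — uses contraction: u ×2; x, z, y, w, v, u1, x1, z1, y1, w1, v1, u2, x2, z2, y2 never used (weakening)
counts: u: 2, x [bound]: 0, z [bound]: 0, y [bound]: 0, w [bound]: 0, v [bound]: 0, u1 [bound]: 0, x1 [bound]: 0, z1 [bound]: 0, y1 [bound]: 0, w1 [bound]: 0, v1 [bound]: 0, u2 [bound]: 0, x2 [bound]: 0, z2 [bound]: 0, y2 [bound]: 0
left-to-right use order: u, u
typing: well-typed at Q -> P -> P -> R -> P -> P -> Q -> R -> R -> R
across the five disciplines: ordered ✗; linear ✗; affine ✗; relevant ✗; unrestricted ✓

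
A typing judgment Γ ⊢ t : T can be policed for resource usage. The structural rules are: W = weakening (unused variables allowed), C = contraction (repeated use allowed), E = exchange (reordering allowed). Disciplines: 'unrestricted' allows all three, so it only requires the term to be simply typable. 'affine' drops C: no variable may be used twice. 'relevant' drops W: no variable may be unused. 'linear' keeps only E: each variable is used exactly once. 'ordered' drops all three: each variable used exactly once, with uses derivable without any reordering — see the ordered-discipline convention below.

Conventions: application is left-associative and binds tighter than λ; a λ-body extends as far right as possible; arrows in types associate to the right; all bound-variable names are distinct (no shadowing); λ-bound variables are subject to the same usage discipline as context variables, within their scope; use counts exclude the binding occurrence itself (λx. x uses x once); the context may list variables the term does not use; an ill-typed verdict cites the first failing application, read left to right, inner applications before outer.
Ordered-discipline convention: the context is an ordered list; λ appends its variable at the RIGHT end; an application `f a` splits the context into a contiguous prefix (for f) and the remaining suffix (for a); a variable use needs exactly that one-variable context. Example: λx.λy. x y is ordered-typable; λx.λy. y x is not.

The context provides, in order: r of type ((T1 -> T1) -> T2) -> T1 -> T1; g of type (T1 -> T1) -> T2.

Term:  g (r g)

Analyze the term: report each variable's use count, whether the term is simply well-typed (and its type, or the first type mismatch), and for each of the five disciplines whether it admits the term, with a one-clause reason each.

usage: r ×1; g ×2
order of uses: g, r, g
typing: well-typed at T2
ordered ✗ (uses contraction: g ×2)
linear ✗ (uses contraction: g ×2)
affine ✗ (uses contraction: g ×2)
relevant ✓ (at least one use each (r, g))
unrestricted ✓ (typability at T2 is all that's needed)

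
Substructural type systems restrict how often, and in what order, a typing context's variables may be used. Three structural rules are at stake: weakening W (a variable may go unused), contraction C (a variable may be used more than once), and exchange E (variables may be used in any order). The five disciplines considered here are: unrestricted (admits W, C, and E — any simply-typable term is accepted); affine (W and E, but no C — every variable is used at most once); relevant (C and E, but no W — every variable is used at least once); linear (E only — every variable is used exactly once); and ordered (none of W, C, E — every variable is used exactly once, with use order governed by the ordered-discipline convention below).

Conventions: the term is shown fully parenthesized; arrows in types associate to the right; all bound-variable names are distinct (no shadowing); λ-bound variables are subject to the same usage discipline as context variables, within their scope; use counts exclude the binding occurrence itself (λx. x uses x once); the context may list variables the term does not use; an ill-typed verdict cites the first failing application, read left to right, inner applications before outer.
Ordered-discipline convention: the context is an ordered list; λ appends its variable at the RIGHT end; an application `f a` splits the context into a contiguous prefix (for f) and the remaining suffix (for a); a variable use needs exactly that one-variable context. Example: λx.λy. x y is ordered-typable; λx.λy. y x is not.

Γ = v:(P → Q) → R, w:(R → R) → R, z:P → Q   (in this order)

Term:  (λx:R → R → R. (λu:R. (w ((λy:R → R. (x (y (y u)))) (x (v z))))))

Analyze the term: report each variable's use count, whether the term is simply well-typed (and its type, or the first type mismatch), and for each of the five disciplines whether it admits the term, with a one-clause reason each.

counts: v=1, w=1, z=1, x (bound)=2, u (bound)=1, y (bound)=2
uses in reading order: w, x, y, y, u, x, v, z
typing: the term checks, with type (R → R → R) → R → R
ordered: ✗, needs contraction — x ×2, y ×2
linear: ✗, needs contraction — x ×2, y ×2
affine: ✗, needs contraction — x ×2, y ×2
relevant: ✓, at least one use each (v, w, z, x, u, y)
unrestricted: ✓, simply typable at (R → R → R) → R → R; W, C, E all held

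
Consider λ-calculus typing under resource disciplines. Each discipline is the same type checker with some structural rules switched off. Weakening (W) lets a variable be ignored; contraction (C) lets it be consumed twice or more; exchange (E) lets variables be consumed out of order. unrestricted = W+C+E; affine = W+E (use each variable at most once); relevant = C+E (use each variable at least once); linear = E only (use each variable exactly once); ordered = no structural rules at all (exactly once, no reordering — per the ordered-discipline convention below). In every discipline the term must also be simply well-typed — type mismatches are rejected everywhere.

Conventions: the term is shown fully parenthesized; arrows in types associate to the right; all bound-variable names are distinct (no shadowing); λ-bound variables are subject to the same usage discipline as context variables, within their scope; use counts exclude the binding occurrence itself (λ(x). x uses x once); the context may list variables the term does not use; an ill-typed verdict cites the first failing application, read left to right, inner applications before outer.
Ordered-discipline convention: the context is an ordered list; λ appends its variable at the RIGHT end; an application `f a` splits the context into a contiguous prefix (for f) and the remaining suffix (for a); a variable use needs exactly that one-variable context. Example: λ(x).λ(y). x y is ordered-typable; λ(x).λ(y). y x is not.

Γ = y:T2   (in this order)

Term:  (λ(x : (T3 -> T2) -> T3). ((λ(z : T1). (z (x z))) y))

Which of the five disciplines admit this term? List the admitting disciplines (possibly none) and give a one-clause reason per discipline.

admitted in: none
usage: y: 1, x (λ-bound): 1, z (λ-bound): 2
left-to-right use order: z, x, z, y
typing: ill-typed: argument of type T1 where T3 -> T2 is required
ordered: ✗ — fails simple typing
linear: ✗ — a type mismatch blocks all five
affine: ✗ — the type mismatch rejects it
relevant: ✗ — not simply typable
unrestricted: ✗ — fails simple typing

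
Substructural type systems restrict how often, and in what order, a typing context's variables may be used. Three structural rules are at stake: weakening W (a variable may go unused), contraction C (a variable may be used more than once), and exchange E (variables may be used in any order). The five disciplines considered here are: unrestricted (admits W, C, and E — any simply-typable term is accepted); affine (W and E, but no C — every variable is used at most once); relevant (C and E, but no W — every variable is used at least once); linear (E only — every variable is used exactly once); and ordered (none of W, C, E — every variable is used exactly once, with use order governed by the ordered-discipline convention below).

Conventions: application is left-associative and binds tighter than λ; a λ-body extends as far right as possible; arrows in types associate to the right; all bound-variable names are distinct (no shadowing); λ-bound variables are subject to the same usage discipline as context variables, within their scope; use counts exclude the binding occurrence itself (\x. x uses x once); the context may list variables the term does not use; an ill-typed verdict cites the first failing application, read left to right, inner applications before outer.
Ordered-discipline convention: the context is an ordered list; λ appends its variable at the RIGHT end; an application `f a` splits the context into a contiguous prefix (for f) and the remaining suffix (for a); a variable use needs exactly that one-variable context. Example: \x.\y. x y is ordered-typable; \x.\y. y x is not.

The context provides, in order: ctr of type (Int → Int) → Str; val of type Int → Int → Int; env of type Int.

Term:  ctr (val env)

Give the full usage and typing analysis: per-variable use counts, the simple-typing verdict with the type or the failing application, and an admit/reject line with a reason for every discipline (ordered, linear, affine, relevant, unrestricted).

counts: ctr ×1, val ×1, env ×1
order of uses: ctr, val, env
typing: well-typed — term : Str
ordered ✓ (ctr, val, env: once each, no exchange needed)
linear ✓ (single use per variable (ctr, val, env))
affine ✓ (no duplicate uses among ctr, val, env)
relevant ✓ (none of ctr, val, env goes unused)
unrestricted ✓ (simply typable at Str; W, C, E all held)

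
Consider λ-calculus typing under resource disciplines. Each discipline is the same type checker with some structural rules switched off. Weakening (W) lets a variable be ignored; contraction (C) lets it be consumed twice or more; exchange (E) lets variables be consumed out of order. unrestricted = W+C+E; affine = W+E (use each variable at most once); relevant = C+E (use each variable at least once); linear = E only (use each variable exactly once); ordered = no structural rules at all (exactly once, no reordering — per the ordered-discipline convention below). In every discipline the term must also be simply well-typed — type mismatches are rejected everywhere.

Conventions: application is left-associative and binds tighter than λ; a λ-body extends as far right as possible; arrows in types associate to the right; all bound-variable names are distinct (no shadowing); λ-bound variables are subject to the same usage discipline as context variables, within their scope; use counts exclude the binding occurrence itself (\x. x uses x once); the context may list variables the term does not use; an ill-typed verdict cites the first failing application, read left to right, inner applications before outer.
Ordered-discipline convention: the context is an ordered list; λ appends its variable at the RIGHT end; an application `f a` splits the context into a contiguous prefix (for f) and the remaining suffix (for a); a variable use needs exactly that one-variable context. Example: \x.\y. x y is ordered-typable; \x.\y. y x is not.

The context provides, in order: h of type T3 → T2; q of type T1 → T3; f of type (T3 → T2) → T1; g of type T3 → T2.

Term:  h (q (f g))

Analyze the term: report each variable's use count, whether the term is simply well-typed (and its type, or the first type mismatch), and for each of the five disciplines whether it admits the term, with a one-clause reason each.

counts: h ×1, q ×1, f ×1, g ×1
left-to-right use order: h, q, f, g
typing: well-typed at T2
ordered: ✓, single-use (h, q, f, g), ordered derivation ok
linear: ✓, single use per variable (h, q, f, g)
affine: ✓, at most one use each (h, q, f, g)
relevant: ✓, h, q, f, g: all used, weakening unneeded
unrestricted: ✓, simply typable at T2; W, C, E all held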